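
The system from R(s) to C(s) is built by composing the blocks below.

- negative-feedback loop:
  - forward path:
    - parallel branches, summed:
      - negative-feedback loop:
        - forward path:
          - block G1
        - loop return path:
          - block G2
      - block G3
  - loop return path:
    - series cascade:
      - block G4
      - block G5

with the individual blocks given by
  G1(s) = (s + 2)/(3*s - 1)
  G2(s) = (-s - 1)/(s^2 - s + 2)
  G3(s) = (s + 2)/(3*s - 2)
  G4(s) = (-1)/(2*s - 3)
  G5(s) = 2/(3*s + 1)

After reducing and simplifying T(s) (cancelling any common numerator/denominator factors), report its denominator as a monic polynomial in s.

The answer is s^6 - 7*s^5/2 + 40*s^4/9 - 215*s^3/54 + 23*s^2/9 - 14*s/27 + 4/27.

Reasoning:
Step 1. reduce the feedback loop with forward G1 and return G2: (s^3 + s^2 + 4)/(3*s^3 - 5*s^2 + 4*s - 4)
Step 2. add [G1/(1+G1*G2)], G3 (parallel): (6*s^4 + 2*s^3 - 8*s^2 + 16*s - 16)/(9*s^4 - 21*s^3 + 22*s^2 - 20*s + 8)
Step 3. series reduction of G4, G5: (-2)/(6*s^2 - 7*s - 3)
Step 4. close the feedback loop around ([G1/(1+G1*G2)]+G3), (G4*G5): (36*s^6 - 30*s^5 - 80*s^4 + 146*s^3 - 184*s^2 + 64*s + 48)/(54*s^6 - 189*s^5 + 240*s^4 - 215*s^3 + 138*s^2 - 28*s + 8)
That last expression is T(s), already simplified. Scaling its denominator by 1/54 (the reciprocal of the leading coefficient) yields the monic denominator.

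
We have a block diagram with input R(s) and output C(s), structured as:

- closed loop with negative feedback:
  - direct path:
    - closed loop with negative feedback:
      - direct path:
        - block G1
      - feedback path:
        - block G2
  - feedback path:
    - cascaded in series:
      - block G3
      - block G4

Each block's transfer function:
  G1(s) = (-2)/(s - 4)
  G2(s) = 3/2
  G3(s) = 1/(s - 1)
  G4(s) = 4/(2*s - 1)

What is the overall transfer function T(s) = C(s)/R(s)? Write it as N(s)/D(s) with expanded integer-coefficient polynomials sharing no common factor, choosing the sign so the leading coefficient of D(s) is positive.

Step 1: close the feedback loop around G1, G2: (-2)/(s - 7)
Step 2: combine G3, G4 in series: 4/(2*s^2 - 3*s + 1)
Step 3: feedback reduction of [G1/(1+G1*G2)], (G3*G4) - this is the overall T(s), already in the required normalized form

Hence the answer: (-4*s^2 + 6*s - 2)/(2*s^3 - 17*s^2 + 22*s - 15)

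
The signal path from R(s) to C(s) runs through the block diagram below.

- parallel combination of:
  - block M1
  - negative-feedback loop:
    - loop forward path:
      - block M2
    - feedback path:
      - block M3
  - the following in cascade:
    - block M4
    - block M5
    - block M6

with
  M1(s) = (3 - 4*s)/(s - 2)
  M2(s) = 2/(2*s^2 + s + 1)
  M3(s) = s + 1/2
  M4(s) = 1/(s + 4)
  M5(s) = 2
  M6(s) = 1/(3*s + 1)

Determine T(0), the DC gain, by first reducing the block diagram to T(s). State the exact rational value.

Step 1: collapse the loop (M2 forward, M3 return); result 2/(2*s^2 + 3*s + 2)
Step 2: series reduction of M4, M5, M6; result 2/(3*s^2 + 13*s + 4)
Step 3: combine M1, [M2/(1+M2*M3)], (M4*M5*M6) in parallel; result (-24*s^5 - 122*s^4 - 97*s^3 + 19*s^2 + 30*s)/(6*s^5 + 23*s^4 - 17*s^3 - 68*s^2 - 68*s - 16)
Step 3 gives the overall T(s). Then T(0) = 0/(-16) = 0.

Answer: 0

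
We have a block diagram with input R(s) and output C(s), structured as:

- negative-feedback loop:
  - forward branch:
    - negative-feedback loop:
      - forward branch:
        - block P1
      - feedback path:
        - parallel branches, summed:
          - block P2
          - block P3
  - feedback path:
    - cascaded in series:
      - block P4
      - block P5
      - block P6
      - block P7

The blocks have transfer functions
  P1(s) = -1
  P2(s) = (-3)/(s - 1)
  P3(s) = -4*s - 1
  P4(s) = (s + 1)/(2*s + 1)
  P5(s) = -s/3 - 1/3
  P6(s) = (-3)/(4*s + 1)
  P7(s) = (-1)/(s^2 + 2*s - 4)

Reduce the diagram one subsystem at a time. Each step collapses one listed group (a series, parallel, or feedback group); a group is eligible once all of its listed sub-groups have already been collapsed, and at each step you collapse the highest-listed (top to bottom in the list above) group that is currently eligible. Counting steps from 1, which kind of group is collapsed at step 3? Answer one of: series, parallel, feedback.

Answer: series

Working:
Step 1 - combine P2, P3 in parallel
Step 2 - close the feedback loop around P1, (P2+P3)
Step 3 - series reduction of P4, P5, P6, P7
Step 4 - apply the feedback formula to [P1/(1+P1*(P2+P3))], (P4*P5*P6*P7)
At step 3 the group reduced is series.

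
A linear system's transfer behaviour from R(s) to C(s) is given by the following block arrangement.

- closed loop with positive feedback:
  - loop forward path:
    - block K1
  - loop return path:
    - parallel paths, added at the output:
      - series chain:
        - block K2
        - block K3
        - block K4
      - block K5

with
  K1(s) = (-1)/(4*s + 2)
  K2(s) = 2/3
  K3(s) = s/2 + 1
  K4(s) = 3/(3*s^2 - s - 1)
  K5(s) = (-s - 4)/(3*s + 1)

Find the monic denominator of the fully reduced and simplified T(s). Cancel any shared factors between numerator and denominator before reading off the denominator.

Answer: s^4 + 5*s^3/12 - 2*s^2/3 + 1/9

Working:
Step 1: combine K2, K3, K4 in series gives (s + 2)/(3*s^2 - s - 1)
Step 2: parallel reduction of (K2*K3*K4), K5 gives (-3*s^3 - 8*s^2 + 12*s + 6)/(9*s^3 - 4*s - 1)
Step 3: apply the feedback formula to K1, ((K2*K3*K4)+K5) gives (-9*s^3 + 4*s + 1)/(36*s^4 + 15*s^3 - 24*s^2 + 4)
No further cancellation is possible in the step-3 result, so that is T(s). Its denominator becomes monic after dividing by the leading coefficient 36.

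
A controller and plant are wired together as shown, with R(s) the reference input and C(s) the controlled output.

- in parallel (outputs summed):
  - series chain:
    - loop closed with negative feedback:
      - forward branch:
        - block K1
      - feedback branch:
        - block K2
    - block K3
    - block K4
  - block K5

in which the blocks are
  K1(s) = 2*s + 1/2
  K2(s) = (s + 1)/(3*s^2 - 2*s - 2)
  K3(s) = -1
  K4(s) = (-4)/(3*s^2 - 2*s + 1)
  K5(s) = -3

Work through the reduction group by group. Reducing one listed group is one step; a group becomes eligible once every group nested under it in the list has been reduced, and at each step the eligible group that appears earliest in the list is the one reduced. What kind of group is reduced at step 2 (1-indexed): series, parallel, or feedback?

[1] apply the feedback formula to K1, K2
[2] series reduction of [K1/(1+K1*K2)], K3, K4
[3] reduce the parallel group ([K1/(1+K1*K2)]*K3*K4), K5
The group at step 2 is a series group.

Hence the answer: series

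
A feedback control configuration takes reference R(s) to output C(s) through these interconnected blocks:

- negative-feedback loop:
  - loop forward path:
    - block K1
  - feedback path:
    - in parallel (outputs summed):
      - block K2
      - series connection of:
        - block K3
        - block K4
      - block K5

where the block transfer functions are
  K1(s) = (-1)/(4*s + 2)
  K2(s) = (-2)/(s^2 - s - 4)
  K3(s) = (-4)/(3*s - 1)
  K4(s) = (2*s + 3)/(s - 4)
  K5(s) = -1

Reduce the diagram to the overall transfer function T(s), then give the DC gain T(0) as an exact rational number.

1. multiply K3, K4 (series): (-8*s - 12)/(3*s^2 - 13*s + 4)
2. sum the parallel branches K2, (K3*K4), K5: (-3*s^4 + 8*s^3 - 15*s^2 + 22*s + 56)/(3*s^4 - 16*s^3 + 5*s^2 + 48*s - 16)
3. feedback reduction of K1, (K2+(K3*K4)+K5): (-3*s^4 + 16*s^3 - 5*s^2 - 48*s + 16)/(12*s^5 - 55*s^4 - 20*s^3 + 217*s^2 + 10*s - 88)
Evaluating the step-3 result (the overall T(s)) at s = 0 gives T(0) = 16/(-88) = -2/11.

Final answer: -2/11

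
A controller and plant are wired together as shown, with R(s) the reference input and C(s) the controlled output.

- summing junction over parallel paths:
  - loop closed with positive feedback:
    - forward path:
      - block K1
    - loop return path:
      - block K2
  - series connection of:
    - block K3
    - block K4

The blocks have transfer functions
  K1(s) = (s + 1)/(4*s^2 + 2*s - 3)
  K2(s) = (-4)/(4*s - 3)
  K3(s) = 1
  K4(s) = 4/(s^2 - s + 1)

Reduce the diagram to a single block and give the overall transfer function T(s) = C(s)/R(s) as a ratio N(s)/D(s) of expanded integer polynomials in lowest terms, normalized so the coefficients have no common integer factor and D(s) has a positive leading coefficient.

Step 1 - reduce the feedback loop with forward K1 and return K2 = (4*s^2 + s - 3)/(16*s^3 - 4*s^2 - 14*s + 13)
Step 2 - series reduction of K3, K4 = 4/(s^2 - s + 1)
Step 3 - combine [K1/(1-K1*K2)], (K3*K4) in parallel; the result is T(s) itself (integer coefficients, no common factor, positive leading denominator coefficient)

Therefore the answer is (4*s^4 + 61*s^3 - 16*s^2 - 52*s + 49)/(16*s^5 - 20*s^4 + 6*s^3 + 23*s^2 - 27*s + 13).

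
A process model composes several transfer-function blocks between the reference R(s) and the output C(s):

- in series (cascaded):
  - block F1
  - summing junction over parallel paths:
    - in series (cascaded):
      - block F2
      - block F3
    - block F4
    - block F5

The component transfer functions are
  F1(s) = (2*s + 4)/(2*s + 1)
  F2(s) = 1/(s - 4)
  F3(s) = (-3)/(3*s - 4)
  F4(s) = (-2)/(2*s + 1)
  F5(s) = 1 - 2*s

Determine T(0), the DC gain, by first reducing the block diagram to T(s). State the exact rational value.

Step 1. combine F2, F3 in series; result (-3)/(3*s^2 - 16*s + 16)
Step 2. parallel reduction of (F2*F3), F4, F5; result (-12*s^4 + 64*s^3 - 67*s^2 + 10*s - 19)/(6*s^3 - 29*s^2 + 16*s + 16)
Step 3. series reduction of F1, ((F2*F3)+F4+F5); result (-24*s^5 + 80*s^4 + 122*s^3 - 248*s^2 + 2*s - 76)/(12*s^4 - 52*s^3 + 3*s^2 + 48*s + 16)
The step-3 result is T(s). Setting s = 0: T(0) = -76/16 = -19/4.

Answer: -19/4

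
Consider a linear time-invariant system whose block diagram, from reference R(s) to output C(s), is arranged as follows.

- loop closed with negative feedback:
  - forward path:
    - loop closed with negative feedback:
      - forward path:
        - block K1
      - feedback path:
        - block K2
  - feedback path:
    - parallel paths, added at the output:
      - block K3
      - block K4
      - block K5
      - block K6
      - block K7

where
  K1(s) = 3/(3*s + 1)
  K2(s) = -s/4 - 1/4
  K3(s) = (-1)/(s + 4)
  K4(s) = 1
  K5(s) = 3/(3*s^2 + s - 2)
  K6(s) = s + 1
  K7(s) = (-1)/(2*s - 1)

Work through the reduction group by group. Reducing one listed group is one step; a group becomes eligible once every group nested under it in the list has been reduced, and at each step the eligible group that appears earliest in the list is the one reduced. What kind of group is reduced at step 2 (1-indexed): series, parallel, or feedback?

Step 1. feedback reduction of K1, K2
Step 2. parallel reduction of K3, K4, K5, K6, K7
Step 3. close the feedback loop around [K1/(1+K1*K2)], (K3+K4+K5+K6+K7)
Step 2: parallel.

Therefore the answer is parallel.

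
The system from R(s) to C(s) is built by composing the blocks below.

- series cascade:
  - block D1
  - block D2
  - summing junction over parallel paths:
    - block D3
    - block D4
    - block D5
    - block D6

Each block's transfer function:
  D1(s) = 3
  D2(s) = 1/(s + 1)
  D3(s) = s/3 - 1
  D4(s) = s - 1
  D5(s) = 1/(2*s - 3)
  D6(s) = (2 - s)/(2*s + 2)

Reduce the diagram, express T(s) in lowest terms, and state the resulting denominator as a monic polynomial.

1. parallel reduction of D3, D4, D5, D6; result (16*s^3 - 38*s^2 + 15*s + 24)/(12*s^2 - 6*s - 18)
2. cascade D1, D2, (D3+D4+D5+D6); result (16*s^3 - 38*s^2 + 15*s + 24)/(4*s^3 + 2*s^2 - 8*s - 6)
The result of step 2 is T(s) in lowest terms. Its denominator has leading coefficient 4; dividing the denominator through by 4 makes it monic.

Answer: s^3 + s^2/2 - 2*s - 3/2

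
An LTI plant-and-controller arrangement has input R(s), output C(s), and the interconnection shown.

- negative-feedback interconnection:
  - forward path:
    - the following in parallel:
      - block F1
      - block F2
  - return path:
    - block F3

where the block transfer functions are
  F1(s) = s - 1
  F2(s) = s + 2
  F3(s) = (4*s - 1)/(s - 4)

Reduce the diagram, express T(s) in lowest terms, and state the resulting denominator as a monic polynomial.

Step 1. parallel reduction of F1, F2 = 2*s + 1
Step 2. reduce the feedback loop with forward (F1+F2) and return F3 = (2*s^2 - 7*s - 4)/(8*s^2 + 3*s - 5)
No further cancellation is possible in the step-2 result, so that is T(s). Its denominator becomes monic after dividing by the leading coefficient 8.

Answer: s^2 + 3*s/8 - 5/8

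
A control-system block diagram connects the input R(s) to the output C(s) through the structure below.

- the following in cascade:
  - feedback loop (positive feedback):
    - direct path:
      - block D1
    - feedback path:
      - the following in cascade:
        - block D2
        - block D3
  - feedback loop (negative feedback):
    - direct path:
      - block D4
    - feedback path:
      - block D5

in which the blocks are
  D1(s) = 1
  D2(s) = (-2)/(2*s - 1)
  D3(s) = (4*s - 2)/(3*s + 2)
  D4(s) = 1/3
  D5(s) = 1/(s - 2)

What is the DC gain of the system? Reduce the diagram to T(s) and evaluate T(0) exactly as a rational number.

[1] multiply D2, D3 (series): (-4)/(3*s + 2)
[2] feedback reduction of D1, (D2*D3): (3*s + 2)/(3*s + 6)
[3] feedback reduction of D4, D5: (s - 2)/(3*s - 5)
[4] series reduction of [D1/(1-D1*(D2*D3))], [D4/(1+D4*D5)]: (3*s^2 - 4*s - 4)/(9*s^2 + 3*s - 30)
DC gain: substitute s = 0 into T(s) from step 4: T(0) = -4/(-30) = 2/15.

Hence the answer: 2/15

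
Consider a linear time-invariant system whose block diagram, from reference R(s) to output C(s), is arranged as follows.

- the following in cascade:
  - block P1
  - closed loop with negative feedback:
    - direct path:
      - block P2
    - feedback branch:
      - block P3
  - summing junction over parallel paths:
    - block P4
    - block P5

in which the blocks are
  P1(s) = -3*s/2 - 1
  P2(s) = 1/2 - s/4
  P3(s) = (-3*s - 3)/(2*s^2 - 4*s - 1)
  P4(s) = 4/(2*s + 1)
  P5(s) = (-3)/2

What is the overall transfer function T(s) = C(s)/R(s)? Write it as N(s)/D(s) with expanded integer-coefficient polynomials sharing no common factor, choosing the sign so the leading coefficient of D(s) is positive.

(1) reduce the feedback loop with forward P2 and return P3; result (-2*s^3 + 8*s^2 - 7*s - 2)/(11*s^2 - 19*s - 10)
(2) reduce the parallel group P4, P5; result (5 - 6*s)/(4*s + 2)
(3) series reduction of P1, [P2/(1+P2*P3)], (P4+P5), which is the overall transfer function T(s) = C(s)/R(s) in lowest terms

Answer: (-36*s^5 + 150*s^4 - 130*s^3 - 95*s^2 + 76*s + 20)/(88*s^3 - 108*s^2 - 156*s - 40)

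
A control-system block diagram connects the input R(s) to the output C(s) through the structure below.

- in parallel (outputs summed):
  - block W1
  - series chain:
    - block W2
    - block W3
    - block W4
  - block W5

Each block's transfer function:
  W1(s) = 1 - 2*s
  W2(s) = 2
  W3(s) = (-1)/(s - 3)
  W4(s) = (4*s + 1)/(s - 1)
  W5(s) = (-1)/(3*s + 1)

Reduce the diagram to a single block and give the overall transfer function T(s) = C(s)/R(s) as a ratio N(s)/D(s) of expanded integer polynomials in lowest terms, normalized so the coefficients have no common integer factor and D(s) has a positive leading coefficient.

Answer: (-6*s^4 + 25*s^3 - 46*s^2 - 11*s - 2)/(3*s^3 - 11*s^2 + 5*s + 3)

Working:
[1] cascade W2, W3, W4 gives (-8*s - 2)/(s^2 - 4*s + 3)
[2] sum the parallel branches W1, (W2*W3*W4), W5: this yields T(s), and no further normalization is needed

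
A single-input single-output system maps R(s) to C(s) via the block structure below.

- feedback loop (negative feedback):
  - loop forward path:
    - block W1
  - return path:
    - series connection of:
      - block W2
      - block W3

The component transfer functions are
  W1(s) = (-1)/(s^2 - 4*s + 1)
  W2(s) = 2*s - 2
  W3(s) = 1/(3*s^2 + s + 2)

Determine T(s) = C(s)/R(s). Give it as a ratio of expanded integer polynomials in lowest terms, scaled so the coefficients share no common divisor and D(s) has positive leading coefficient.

(1) multiply W2, W3 (series) -> (2*s - 2)/(3*s^2 + s + 2)
(2) close the feedback loop around W1, (W2*W3); the result is T(s) itself (integer coefficients, no common factor, positive leading denominator coefficient)

Therefore the answer is (-3*s^2 - s - 2)/(3*s^4 - 11*s^3 + s^2 - 9*s + 4).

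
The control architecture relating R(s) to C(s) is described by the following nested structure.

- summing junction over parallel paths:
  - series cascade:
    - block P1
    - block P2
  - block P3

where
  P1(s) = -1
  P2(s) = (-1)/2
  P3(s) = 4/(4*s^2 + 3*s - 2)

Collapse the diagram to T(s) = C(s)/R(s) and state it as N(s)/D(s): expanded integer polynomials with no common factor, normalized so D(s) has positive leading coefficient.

First reduce the diagram to T(s).

(1) series reduction of P1, P2 = 1/2
(2) reduce the parallel group (P1*P2), P3: this yields T(s), and no further normalization is needed

Answer: (4*s^2 + 3*s + 6)/(8*s^2 + 6*s - 4)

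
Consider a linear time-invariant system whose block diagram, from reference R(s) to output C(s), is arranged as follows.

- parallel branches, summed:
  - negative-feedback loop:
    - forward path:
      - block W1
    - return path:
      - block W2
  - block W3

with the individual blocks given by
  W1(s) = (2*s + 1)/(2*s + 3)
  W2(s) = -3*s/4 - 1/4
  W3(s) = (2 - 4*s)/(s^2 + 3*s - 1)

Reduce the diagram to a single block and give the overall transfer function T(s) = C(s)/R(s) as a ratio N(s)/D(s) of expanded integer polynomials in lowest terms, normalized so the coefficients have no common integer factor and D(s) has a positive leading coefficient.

The answer is (-32*s^3 - 4*s^2 + 34*s - 18)/(6*s^4 + 15*s^3 - 26*s^2 - 30*s + 11).

Reasoning:
(1) close the feedback loop around W1, W2 gives (-8*s - 4)/(6*s^2 - 3*s - 11)
(2) reduce the parallel group [W1/(1+W1*W2)], W3: this yields T(s), and no further normalization is needed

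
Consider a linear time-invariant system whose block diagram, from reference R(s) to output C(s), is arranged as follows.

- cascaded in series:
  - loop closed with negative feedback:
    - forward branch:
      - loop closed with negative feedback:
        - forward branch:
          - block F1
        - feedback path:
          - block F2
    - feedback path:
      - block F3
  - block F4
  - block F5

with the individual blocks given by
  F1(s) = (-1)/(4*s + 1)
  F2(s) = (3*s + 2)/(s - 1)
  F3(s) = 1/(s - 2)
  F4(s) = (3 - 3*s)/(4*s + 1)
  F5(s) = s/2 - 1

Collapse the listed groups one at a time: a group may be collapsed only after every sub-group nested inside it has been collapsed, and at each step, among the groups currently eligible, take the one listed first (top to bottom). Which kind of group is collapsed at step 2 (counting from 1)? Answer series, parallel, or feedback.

Answer: feedback

Working:
(1) feedback reduction of F1, F2
(2) feedback reduction of [F1/(1+F1*F2)], F3
(3) multiply [[F1/(1+F1*F2)]/(1+[F1/(1+F1*F2)]*F3)], F4, F5 (series)
Step 2: feedback.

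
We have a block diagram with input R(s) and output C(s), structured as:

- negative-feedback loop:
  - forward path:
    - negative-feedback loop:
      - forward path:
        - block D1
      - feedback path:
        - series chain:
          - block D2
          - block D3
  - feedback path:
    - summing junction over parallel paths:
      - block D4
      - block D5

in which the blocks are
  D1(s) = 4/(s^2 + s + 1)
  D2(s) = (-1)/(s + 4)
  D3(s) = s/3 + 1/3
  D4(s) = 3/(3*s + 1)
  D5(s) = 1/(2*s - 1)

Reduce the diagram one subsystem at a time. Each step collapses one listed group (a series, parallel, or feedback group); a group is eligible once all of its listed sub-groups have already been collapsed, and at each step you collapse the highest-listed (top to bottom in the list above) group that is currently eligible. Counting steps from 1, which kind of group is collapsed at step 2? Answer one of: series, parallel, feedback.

(1) multiply D2, D3 (series)
(2) feedback reduction of D1, (D2*D3)
(3) combine D4, D5 in parallel
(4) close the feedback loop around [D1/(1+D1*(D2*D3))], (D4+D5)
The group at step 2 is a feedback group.

Final answer: feedback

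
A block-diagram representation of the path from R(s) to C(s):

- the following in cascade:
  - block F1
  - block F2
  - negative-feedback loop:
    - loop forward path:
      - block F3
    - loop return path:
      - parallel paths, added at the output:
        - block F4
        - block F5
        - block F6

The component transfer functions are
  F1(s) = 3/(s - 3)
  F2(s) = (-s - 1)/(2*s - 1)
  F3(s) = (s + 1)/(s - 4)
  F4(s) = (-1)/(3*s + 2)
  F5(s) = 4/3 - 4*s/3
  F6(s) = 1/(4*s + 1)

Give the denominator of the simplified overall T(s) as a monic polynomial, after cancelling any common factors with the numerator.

Answer: s^6 - 10*s^5/3 + 59*s^4/24 - 55*s^3/16 - 163*s^2/48 + 155*s/96 + 13/32

Working:
Step 1. sum the parallel branches F4, F5, F6; result (-48*s^3 + 4*s^2 + 33*s + 11)/(36*s^2 + 33*s + 6)
Step 2. collapse the loop (F3 forward, (F4+F5+F6) return); result (-36*s^3 - 69*s^2 - 39*s - 6)/(48*s^4 + 8*s^3 + 74*s^2 + 82*s + 13)
Step 3. cascade F1, F2, [F3/(1+F3*(F4+F5+F6))]; result (108*s^4 + 315*s^3 + 324*s^2 + 135*s + 18)/(96*s^6 - 320*s^5 + 236*s^4 - 330*s^3 - 326*s^2 + 155*s + 39)
T(s) is the step-3 result (common factors already cancelled). Leading coefficient of the denominator: 96. Divide through by 96 for the monic polynomial.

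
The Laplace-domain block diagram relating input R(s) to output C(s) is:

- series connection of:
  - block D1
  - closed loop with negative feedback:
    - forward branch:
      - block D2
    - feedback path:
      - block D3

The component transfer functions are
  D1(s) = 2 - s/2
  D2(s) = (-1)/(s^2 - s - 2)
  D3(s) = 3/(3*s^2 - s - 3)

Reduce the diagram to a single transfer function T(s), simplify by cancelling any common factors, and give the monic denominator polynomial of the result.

[1] apply the feedback formula to D2, D3; result (-3*s^2 + s + 3)/(3*s^4 - 4*s^3 - 8*s^2 + 5*s + 3)
[2] reduce the series chain D1, [D2/(1+D2*D3)]; result (3*s^3 - 13*s^2 + s + 12)/(6*s^4 - 8*s^3 - 16*s^2 + 10*s + 6)
The result of step 2 is T(s) in lowest terms. Its denominator has leading coefficient 6; dividing the denominator through by 6 makes it monic.

Final answer: s^4 - 4*s^3/3 - 8*s^2/3 + 5*s/3 + 1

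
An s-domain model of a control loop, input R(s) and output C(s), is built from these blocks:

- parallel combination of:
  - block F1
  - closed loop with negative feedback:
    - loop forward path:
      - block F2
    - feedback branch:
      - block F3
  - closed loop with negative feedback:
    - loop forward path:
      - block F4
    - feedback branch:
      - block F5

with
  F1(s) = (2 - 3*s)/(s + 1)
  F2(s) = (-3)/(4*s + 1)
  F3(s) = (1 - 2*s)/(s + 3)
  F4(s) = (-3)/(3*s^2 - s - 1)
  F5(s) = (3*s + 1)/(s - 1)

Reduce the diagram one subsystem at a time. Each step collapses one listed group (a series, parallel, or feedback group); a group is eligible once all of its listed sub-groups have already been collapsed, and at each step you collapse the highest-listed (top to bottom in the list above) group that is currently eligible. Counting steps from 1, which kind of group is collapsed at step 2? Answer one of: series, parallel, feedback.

Reducing step by step:

Step 1. reduce the feedback loop with forward F2 and return F3
Step 2. close the feedback loop around F4, F5
Step 3. parallel reduction of F1, [F2/(1+F2*F3)], [F4/(1+F4*F5)]
Step 2 collapses a feedback group.

Answer: feedback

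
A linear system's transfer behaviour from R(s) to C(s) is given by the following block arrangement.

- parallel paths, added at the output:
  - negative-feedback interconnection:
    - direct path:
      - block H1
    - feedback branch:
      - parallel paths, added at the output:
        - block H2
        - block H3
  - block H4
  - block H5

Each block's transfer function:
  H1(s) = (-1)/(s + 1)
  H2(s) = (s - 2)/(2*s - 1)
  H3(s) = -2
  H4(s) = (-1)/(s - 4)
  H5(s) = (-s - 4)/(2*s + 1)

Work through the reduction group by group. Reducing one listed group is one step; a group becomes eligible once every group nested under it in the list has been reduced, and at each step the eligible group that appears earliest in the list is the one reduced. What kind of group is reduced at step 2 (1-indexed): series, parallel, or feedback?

Reducing step by step:

Step 1: parallel reduction of H2, H3
Step 2: collapse the loop (H1 forward, (H2+H3) return)
Step 3: sum the parallel branches [H1/(1+H1*(H2+H3))], H4, H5
Step 2: feedback.

Answer: feedback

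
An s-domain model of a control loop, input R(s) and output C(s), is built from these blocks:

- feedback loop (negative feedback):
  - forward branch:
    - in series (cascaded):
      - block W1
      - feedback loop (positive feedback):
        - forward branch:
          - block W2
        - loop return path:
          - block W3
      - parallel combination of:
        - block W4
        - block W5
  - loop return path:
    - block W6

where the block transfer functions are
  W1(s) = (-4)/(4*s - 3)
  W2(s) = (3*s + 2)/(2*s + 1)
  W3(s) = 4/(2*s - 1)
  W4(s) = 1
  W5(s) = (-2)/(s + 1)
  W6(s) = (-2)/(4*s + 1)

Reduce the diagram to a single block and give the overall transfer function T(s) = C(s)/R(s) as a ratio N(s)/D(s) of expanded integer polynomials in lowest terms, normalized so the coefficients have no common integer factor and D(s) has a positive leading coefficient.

Step 1: feedback reduction of W2, W3, giving (6*s^2 + s - 2)/(4*s^2 - 12*s - 9)
Step 2: parallel reduction of W4, W5, giving (s - 1)/(s + 1)
Step 3: cascade W1, [W2/(1-W2*W3)], (W4+W5), giving (-24*s^3 + 20*s^2 + 12*s - 8)/(16*s^4 - 44*s^3 - 60*s^2 + 27*s + 27)
Step 4: apply the feedback formula to (W1*[W2/(1-W2*W3)]*(W4+W5)), W6; the result is T(s) itself (integer coefficients, no common factor, positive leading denominator coefficient)

Final answer: (-96*s^4 + 56*s^3 + 68*s^2 - 20*s - 8)/(64*s^5 - 160*s^4 - 236*s^3 + 8*s^2 + 111*s + 43)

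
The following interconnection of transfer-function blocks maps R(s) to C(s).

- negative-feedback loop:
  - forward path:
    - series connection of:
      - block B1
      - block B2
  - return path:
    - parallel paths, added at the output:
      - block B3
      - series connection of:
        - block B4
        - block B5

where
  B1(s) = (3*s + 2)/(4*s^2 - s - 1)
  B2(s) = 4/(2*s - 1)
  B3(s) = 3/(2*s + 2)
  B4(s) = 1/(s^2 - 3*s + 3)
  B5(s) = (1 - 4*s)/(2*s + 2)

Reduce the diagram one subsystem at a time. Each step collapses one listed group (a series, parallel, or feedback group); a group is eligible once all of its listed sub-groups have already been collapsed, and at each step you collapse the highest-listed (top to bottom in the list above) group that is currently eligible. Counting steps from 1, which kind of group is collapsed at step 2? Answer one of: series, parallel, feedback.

1. multiply B1, B2 (series)
2. multiply B4, B5 (series)
3. add B3, (B4*B5) (parallel)
4. close the feedback loop around (B1*B2), (B3+(B4*B5))
Step 2 collapses a series group.

Hence the answer: series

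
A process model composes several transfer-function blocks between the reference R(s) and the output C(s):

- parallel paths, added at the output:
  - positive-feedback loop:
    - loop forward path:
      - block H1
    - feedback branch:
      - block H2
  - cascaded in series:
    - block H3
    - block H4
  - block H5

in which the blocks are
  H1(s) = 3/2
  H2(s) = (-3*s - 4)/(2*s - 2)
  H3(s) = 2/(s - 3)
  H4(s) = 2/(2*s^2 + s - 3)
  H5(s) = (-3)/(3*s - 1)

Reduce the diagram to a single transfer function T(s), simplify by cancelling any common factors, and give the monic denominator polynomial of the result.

Step 1 - apply the feedback formula to H1, H2; result (6*s - 6)/(13*s + 8)
Step 2 - combine H3, H4 in series; result 4/(2*s^3 - 5*s^2 - 6*s + 9)
Step 3 - reduce the parallel group [H1/(1-H1*H2)], (H3*H4), H5; result (36*s^5 - 216*s^4 + 171*s^3 + 786*s^2 - 415*s - 194)/(78*s^5 - 173*s^4 - 305*s^3 + 325*s^2 + 147*s - 72)
Step 3 gives the fully reduced T(s), with no common factor left to cancel. The denominator's leading coefficient is 78, so divide each of its coefficients by 78 to get the monic form.

Therefore the answer is s^5 - 173*s^4/78 - 305*s^3/78 + 25*s^2/6 + 49*s/26 - 12/13.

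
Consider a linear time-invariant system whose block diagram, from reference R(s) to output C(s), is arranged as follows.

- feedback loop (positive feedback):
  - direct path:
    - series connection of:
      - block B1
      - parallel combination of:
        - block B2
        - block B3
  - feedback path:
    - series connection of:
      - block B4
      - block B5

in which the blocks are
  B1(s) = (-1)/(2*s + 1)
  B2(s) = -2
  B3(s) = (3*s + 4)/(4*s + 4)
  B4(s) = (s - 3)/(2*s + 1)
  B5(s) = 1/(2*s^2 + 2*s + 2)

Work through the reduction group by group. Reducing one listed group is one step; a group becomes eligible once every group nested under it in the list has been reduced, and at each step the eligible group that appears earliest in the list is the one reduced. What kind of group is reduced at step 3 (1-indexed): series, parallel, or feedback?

(1) sum the parallel branches B2, B3
(2) multiply B1, (B2+B3) (series)
(3) cascade B4, B5
(4) close the feedback loop around (B1*(B2+B3)), (B4*B5)
At step 3 the group reduced is series.

Therefore the answer is series.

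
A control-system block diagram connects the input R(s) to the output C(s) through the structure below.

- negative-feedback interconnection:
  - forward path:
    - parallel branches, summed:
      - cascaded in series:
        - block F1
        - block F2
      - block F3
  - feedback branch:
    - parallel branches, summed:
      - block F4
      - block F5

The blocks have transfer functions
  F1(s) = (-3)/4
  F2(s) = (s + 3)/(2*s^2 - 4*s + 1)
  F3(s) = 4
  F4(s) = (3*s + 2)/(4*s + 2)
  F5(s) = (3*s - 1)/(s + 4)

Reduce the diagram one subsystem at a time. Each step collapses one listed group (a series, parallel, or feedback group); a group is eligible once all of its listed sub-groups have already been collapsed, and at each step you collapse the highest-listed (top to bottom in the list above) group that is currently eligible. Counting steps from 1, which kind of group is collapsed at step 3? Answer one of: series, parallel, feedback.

Step 1 - series reduction of F1, F2
Step 2 - add (F1*F2), F3 (parallel)
Step 3 - add F4, F5 (parallel)
Step 4 - reduce the feedback loop with forward ((F1*F2)+F3) and return (F4+F5)
The group at step 3 is a parallel group.

Therefore the answer is parallel.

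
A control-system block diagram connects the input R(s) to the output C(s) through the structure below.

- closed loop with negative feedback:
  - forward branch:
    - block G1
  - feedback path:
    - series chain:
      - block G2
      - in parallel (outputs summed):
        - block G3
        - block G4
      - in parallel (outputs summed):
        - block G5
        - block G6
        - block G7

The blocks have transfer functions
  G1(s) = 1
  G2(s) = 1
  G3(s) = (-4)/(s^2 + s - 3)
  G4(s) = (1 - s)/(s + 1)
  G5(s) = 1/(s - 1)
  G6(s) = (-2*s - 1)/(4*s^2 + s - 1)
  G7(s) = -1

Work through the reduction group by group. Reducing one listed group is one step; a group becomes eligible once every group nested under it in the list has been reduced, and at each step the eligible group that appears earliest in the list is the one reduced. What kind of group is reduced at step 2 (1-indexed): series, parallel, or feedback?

Reducing step by step:

Step 1: sum the parallel branches G3, G4
Step 2: sum the parallel branches G5, G6, G7
Step 3: multiply G2, (G3+G4), (G5+G6+G7) (series)
Step 4: feedback reduction of G1, (G2*(G3+G4)*(G5+G6+G7))
So the answer for step 2 is parallel.

Answer: parallel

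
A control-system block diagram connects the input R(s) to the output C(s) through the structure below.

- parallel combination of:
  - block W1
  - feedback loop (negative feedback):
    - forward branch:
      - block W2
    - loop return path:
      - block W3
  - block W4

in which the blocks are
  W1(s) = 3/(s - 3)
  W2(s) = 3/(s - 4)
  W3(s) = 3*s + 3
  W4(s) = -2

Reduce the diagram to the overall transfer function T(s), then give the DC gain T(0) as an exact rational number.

Step 1. collapse the loop (W2 forward, W3 return), giving 3/(10*s + 5)
Step 2. reduce the parallel group W1, [W2/(1+W2*W3)], W4, giving (-20*s^2 + 83*s + 36)/(10*s^2 - 25*s - 15)
Evaluating the step-2 result (the overall T(s)) at s = 0 gives T(0) = 36/(-15) = -12/5.

Answer: -12/5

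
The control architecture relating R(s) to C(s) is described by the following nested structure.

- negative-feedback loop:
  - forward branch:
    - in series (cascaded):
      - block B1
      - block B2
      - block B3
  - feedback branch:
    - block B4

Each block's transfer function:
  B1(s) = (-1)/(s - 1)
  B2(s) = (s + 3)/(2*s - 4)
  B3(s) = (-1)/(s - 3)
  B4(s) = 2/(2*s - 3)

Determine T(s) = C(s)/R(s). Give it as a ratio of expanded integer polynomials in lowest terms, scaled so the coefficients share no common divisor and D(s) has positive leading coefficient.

Step 1: combine B1, B2, B3 in series: (s + 3)/(2*s^3 - 12*s^2 + 22*s - 12)
Step 2: feedback reduction of (B1*B2*B3), B4: this yields T(s), and no further normalization is needed

Final answer: (2*s^2 + 3*s - 9)/(4*s^4 - 30*s^3 + 80*s^2 - 88*s + 42)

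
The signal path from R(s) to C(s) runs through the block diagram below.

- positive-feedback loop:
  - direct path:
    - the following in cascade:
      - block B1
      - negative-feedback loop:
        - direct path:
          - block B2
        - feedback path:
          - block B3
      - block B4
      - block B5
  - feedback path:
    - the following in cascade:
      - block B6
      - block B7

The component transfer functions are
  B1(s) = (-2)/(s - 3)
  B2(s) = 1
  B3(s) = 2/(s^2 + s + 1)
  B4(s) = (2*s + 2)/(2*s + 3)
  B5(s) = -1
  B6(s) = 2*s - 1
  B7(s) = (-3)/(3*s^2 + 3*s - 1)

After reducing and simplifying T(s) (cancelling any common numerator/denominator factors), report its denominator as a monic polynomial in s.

Step 1 - reduce the feedback loop with forward B2 and return B3, giving (s^2 + s + 1)/(s^2 + s + 3)
Step 2 - combine B1, [B2/(1+B2*B3)], B4, B5 in series, giving (4*s^3 + 8*s^2 + 8*s + 4)/(2*s^4 - s^3 - 6*s^2 - 18*s - 27)
Step 3 - multiply B6, B7 (series), giving (3 - 6*s)/(3*s^2 + 3*s - 1)
Step 4 - close the feedback loop around (B1*[B2/(1+B2*B3)]*B4*B5), (B6*B7), giving (12*s^5 + 36*s^4 + 44*s^3 + 28*s^2 + 4*s - 4)/(6*s^6 + 3*s^5 + s^4 - 35*s^3 - 105*s^2 - 63*s + 15)
No further cancellation is possible in the step-4 result, so that is T(s). Its denominator becomes monic after dividing by the leading coefficient 6.

Answer: s^6 + s^5/2 + s^4/6 - 35*s^3/6 - 35*s^2/2 - 21*s/2 + 5/2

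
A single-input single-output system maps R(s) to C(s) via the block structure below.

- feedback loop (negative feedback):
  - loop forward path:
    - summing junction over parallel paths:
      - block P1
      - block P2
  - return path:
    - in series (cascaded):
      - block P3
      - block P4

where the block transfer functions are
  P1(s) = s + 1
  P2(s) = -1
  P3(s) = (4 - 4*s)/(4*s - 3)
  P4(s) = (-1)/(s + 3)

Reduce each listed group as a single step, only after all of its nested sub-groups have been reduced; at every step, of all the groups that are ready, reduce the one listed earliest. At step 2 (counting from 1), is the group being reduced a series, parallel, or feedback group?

Step 1: add P1, P2 (parallel)
Step 2: series reduction of P3, P4
Step 3: close the feedback loop around (P1+P2), (P3*P4)
Step 2: series.

Therefore the answer is series.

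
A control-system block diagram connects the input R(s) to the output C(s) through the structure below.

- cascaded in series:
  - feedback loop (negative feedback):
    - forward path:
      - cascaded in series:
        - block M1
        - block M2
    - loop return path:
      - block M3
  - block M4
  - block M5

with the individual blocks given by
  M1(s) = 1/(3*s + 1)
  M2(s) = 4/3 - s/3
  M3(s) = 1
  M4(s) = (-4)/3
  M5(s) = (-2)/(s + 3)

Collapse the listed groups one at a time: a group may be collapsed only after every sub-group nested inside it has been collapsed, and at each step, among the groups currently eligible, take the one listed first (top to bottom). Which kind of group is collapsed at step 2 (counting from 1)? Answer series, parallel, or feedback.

(1) cascade M1, M2
(2) collapse the loop ((M1*M2) forward, M3 return)
(3) reduce the series chain [(M1*M2)/(1+(M1*M2)*M3)], M4, M5
Step 2: feedback.

Answer: feedback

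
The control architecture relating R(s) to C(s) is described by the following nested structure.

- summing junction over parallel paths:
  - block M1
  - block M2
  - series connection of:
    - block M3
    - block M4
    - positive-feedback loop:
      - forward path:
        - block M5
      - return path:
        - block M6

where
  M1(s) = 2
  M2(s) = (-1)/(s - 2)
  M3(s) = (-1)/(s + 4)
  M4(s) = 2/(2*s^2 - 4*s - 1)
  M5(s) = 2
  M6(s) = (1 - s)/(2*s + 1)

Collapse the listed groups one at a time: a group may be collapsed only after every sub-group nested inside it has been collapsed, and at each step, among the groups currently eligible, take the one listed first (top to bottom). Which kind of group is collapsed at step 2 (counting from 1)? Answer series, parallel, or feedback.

1. apply the feedback formula to M5, M6
2. combine M3, M4, [M5/(1-M5*M6)] in series
3. reduce the parallel group M1, M2, (M3*M4*[M5/(1-M5*M6)])
So the answer for step 2 is series.

Hence the answer: series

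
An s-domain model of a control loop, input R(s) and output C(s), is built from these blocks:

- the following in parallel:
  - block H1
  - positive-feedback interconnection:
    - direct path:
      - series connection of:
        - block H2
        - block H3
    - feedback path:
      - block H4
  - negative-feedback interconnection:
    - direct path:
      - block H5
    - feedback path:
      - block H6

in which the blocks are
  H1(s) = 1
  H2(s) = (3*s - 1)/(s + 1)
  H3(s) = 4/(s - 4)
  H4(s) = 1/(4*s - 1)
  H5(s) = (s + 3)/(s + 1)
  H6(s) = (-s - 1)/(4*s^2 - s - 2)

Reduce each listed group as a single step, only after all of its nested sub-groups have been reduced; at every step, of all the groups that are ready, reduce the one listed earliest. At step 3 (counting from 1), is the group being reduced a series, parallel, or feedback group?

[1] series reduction of H2, H3
[2] feedback reduction of (H2*H3), H4
[3] reduce the feedback loop with forward H5 and return H6
[4] sum the parallel branches H1, [(H2*H3)/(1-(H2*H3)*H4)], [H5/(1+H5*H6)]
At step 3 the group reduced is feedback.

Hence the answer: feedback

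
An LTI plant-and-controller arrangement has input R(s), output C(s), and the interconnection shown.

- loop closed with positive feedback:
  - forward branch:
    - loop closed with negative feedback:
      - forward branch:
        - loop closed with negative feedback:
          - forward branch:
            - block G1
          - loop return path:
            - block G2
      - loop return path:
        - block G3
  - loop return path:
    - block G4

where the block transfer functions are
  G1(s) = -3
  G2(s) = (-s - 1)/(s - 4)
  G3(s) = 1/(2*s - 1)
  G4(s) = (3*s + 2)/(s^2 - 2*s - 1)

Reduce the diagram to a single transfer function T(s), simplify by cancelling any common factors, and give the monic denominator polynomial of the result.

The answer is s^4 - 7*s^3/8 - 23*s^2/4 - 35*s/8 + 11/8.

Reasoning:
[1] feedback reduction of G1, G2 = (12 - 3*s)/(4*s - 1)
[2] feedback reduction of [G1/(1+G1*G2)], G3 = (-6*s^2 + 27*s - 12)/(8*s^2 - 9*s + 13)
[3] close the feedback loop around [[G1/(1+G1*G2)]/(1+[G1/(1+G1*G2)]*G3)], G4 = (-6*s^4 + 39*s^3 - 60*s^2 - 3*s + 12)/(8*s^4 - 7*s^3 - 46*s^2 - 35*s + 11)
That last expression is T(s), already simplified. Scaling its denominator by 1/8 (the reciprocal of the leading coefficient) yields the monic denominator.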